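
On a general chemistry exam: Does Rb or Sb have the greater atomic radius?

Rb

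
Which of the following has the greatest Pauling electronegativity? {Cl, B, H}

Cl

EN rises left→right (higher Z_eff, smaller atoms) and falls top→bottom (larger, more shielded atoms).
Neither a single period nor a single group — weigh both effects.
H > B: period and group pull opposite ways; the down-group shift dominates (2.20 vs 2.04).
Cl > H: period and group pull opposite ways; the across-period shift dominates (3.16 vs 2.20).
Tabulated electronegativity (Pauling): H 2.20, B 2.04, Cl 3.16.
The greatest Pauling electronegativity among these belongs to Cl.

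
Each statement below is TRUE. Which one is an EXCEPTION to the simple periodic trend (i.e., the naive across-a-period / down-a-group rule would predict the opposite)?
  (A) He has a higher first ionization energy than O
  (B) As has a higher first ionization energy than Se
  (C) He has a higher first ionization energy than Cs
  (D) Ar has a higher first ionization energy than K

(B)

The general trend: first ionization energy increases across a period and decreases down a group.
(A) He (period 1, group 18) vs O (period 2, group 16): the stated order agrees with the simple trend.
(B) As (period 4, group 15) vs Se (period 4, group 16): the stated order contradicts the simple trend.
(C) He (period 1, group 18) vs Cs (period 6, group 1): the stated order agrees with the simple trend.
(D) Ar (period 3, group 18) vs K (period 4, group 1): the stated order agrees with the simple trend.
The exception is (B): Se (4p⁴) ionizes more easily than half-filled As (4p³).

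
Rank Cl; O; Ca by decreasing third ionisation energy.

O, Ca, Cl

The third ionization energy removes an electron from the +2 ion. For each element: Cl²⁺ still has 5 valence electrons; O²⁺ still has 4 valence electrons; Ca²⁺ is the bare [Ar] core.
Usually core removal costs more than valence removal, but here the competition is close: a tightly held n=2 valence electron can cost more to remove than an n=3 core electron, so the actual values have to decide it.
Valence configurations: Cl²⁺ [Ne]3s²3p³, O²⁺ [He]2s²2p².
Approximate IE_3 values (kJ/mol): Cl 3822, O 5300, Ca 4912.
Overall IE_3 order: Cl < Ca < O.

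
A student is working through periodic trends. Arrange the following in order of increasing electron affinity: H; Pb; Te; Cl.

H is in period 1, group 1; Cl is in period 3, group 17; Te is in period 5, group 16; Pb is in period 6, group 14.
Electron affinity generally becomes more exothermic across a period toward the halogens and less exothermic down a group.
Here both period and group differ, so the two effects have to be weighed against each other.
H > Pb: period and group pull opposite ways; the down-group shift dominates (73 vs 35 kJ/mol).
Te > H: period and group pull opposite ways; the across-period shift dominates (190 vs 73 kJ/mol).
Cl > Te: relative to Te, both the across-period and down-group shifts push Cl's electron affinity up.
Approximate values (kJ/mol): H 73, Cl 349, Te 190, Pb 35.
So from lowest to highest: Pb < H < Te < Cl.

Pb, H, Te, Cl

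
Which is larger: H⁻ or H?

H⁻

Forming H⁻ adds 1 electron to H. More electron–electron repulsion in the same shell, with unchanged nuclear charge, lets the cloud expand.
An anion is larger than its parent atom: H⁻ > H.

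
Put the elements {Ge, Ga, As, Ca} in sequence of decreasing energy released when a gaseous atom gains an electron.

Ca is in period 4, group 2; Ga is in period 4, group 13; Ge is in period 4, group 14; As is in period 4, group 15.
Electron affinity generally becomes more exothermic across a period toward the halogens and less exothermic down a group.
All lie in period 4; the across-period trend (electron affinity increases left to right) applies, with the exception below.
Note the exception: Ge has a higher electron affinity than As, contrary to the simple trend — adding an electron to As's half-filled 4p³ is unfavourable, so Ge (4p²) has the more exothermic EA.
For reference (kJ/mol): Ca 2, Ga 29, Ge 119, As 78.
So from highest to lowest: Ge > As > Ga > Ca.

Ge > As > Ga > Ca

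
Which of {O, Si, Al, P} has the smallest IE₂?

The second ionization energy removes an electron from the +1 ion. For each element: O⁺ still has 5 valence electrons; Si⁺ still has 3 valence electrons; Al⁺ still has 2 valence electrons; P⁺ still has 4 valence electrons.
All are still removing valence electrons, so compare the +1 ions as you would atoms: IE_2 generally rises across a period (higher Z_eff) and falls down a group (larger shell), subject to the usual subshell exceptions.
Valence configurations: O⁺ [He]2s²2p³, Si⁺ [Ne]3s²3p¹, Al⁺ [Ne]3s², P⁺ [Ne]3s²3p².
Si⁺ loses a lone 3p electron whereas Al⁺ must break into a filled 3s² pair, so IE_2(Al) > IE_2(Si) even though Si has the higher nuclear charge.
The numbers (kJ/mol): O 3388, Si 1577, Al 1817, P 1907.
Putting it together, IE_2: Si < Al < P < O.

Si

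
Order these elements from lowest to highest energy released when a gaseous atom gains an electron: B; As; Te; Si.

B, As, Si, Te

B is in period 2, group 13; Si is in period 3, group 14; As is in period 4, group 15; Te is in period 5, group 16.
Electron affinity generally becomes more exothermic across a period toward the halogens and less exothermic down a group.
These sit on a diagonal, where the across-period and down-group effects partly cancel.
As > B: period and group pull opposite ways; the across-period shift dominates (78 vs 27 kJ/mol).
Si > As: period and group pull opposite ways; the down-group shift dominates (134 vs 78 kJ/mol).
Te > Si: the two effects oppose for this pair; the across-period effect wins (190 vs 134 kJ/mol).
Approximate values (kJ/mol): B 27, Si 134, As 78, Te 190.
So from lowest to highest: B < As < Si < Te.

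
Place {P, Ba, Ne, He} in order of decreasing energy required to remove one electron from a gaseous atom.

He is in period 1, group 18; Ne is in period 2, group 18; P is in period 3, group 15; Ba is in period 6, group 2.
IE₁ increases left→right with effective nuclear charge and decreases top→bottom as the valence shell moves farther out.
Neither a single period nor a single group — weigh both effects.
P > Ba: relative to Ba, both the across-period and down-group shifts push P's first ionization energy up.
Ne > P: both effects reinforce here, so Ne is clearly the higher of the two.
He > Ne: He sits above Ne in group 18, so the down-group effect alone puts He higher.
Approximate values (kJ/mol): He 2372, Ne 2081, P 1012, Ba 503.
So from highest to lowest: He > Ne > P > Ba.

He > Ne > P > Ba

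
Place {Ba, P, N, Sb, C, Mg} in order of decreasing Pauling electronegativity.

C is in period 2, group 14; N is in period 2, group 15; Mg is in period 3, group 2; P is in period 3, group 15; Sb is in period 5, group 15; Ba is in period 6, group 2.
Electronegativity increases across a period and decreases down a group, tracking effective nuclear charge and atomic size.
Neither a single period nor a single group — weigh both effects.
Mg > Ba: they share group 2; the group trend gives Mg the larger value.
Sb > Mg: period and group pull opposite ways; the across-period shift dominates (2.05 vs 1.31).
P > Sb: they share group 15; the group trend gives P the larger value.
C > P: the two effects oppose for this pair; the down-group effect wins (2.55 vs 2.19).
N > C: both are in period 2; the period trend gives N the larger value.
Approximate values (Pauling): C 2.55, N 3.04, Mg 1.31, P 2.19, Sb 2.05, Ba 0.89.
So from highest to lowest: N > C > P > Sb > Mg > Ba.

N > C > P > Sb > Mg > Ba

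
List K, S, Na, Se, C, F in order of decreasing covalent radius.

C is in period 2, group 14; F is in period 2, group 17; Na is in period 3, group 1; S is in period 3, group 16; K is in period 4, group 1; Se is in period 4, group 16.
Atomic radius shrinks across a period as nuclear charge pulls the same shell inward, and grows down a group as new shells are added.
Here both period and group differ, so the two effects have to be weighed against each other.
C > F: C lies to the left of F in period 2, so the across-period effect alone puts C larger.
S > C: the two effects oppose for this pair; the down-group effect wins (103 vs 75 pm).
Se > S: Se sits below S in group 16, so the down-group effect alone puts Se larger.
Na > Se: the two effects oppose for this pair; the across-period effect wins (155 vs 116 pm).
K > Na: they share group 1; the group trend gives K the larger value.
Tabulated atomic radius (pm): C 75, F 64, Na 155, S 103, K 196, Se 116.
So from largest to smallest: K > Na > Se > S > C > F.

K > Na > Se > S > C > F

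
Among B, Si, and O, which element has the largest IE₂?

O

Consider each +1 ion: B⁺ still has 2 valence electrons; Si⁺ still has 3 valence electrons; O⁺ still has 5 valence electrons.
All are still removing valence electrons, so compare the +1 ions as you would atoms: IE_2 generally rises across a period (higher Z_eff) and falls down a group (larger shell), subject to the usual subshell exceptions.
Valence configurations: B⁺ [He]2s², Si⁺ [Ne]3s²3p¹, O⁺ [He]2s²2p³.
Approximate IE_2 values (kJ/mol): B 2427, Si 1577, O 3388.
So the second ionization energies run Si < B < O.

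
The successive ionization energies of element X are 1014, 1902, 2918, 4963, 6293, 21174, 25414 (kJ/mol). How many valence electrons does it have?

Look for the largest jump between consecutive ionization energies: IE6/IE5 ≈ 3.4, far larger than any earlier ratio.
That jump marks the point where a core electron is being removed. So the atom has 5 valence electrons.

5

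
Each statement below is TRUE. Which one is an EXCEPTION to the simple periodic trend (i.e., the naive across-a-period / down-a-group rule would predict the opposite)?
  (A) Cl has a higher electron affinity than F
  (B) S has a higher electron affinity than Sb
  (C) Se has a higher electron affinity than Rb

(A)

The general trend: electron affinity increases across a period and decreases down a group.
(A) Cl (period 3, group 17) vs F (period 2, group 17): the stated order contradicts the simple trend.
(B) S (period 3, group 16) vs Sb (period 5, group 15): the stated order agrees with the simple trend.
(C) Se (period 4, group 16) vs Rb (period 5, group 1): the stated order agrees with the simple trend.
The exception is (A): F's small 2p subshell makes the incoming electron feel strong e⁻–e⁻ repulsion, so Cl actually releases more energy on gaining an electron.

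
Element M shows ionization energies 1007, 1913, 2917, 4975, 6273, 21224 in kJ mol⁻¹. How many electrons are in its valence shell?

5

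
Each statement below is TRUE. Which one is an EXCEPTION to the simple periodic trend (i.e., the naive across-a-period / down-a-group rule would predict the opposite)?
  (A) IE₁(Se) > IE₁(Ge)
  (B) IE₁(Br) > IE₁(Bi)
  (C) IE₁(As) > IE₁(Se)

(C)

The general trend: first ionisation energy increases across a period and decreases down a group.
(A) Se (period 4, group 16) vs Ge (period 4, group 14): the stated order agrees with the simple trend.
(B) Br (period 4, group 17) vs Bi (period 6, group 15): the stated order agrees with the simple trend.
(C) As (period 4, group 15) vs Se (period 4, group 16): the stated order contradicts the simple trend.
The exception is (C): Se (4p⁴) ionizes more easily than half-filled As (4p³).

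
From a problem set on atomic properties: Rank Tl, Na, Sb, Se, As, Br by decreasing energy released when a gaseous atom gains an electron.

Br > Se > Sb > As > Na > Tl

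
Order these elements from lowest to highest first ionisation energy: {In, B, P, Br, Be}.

In < B < Be < P < Br

Be is in period 2, group 2; B is in period 2, group 13; P is in period 3, group 15; Br is in period 4, group 17; In is in period 5, group 13.
Removing the outermost electron gets harder across a period and easier down a group.
Here both period and group differ, so the two effects have to be weighed against each other.
B > In: they share group 13; the group trend gives B the larger value.
Be > B: this pair runs against the simple trend — see the exception note.
P > Be: the two effects oppose for this pair; the across-period effect wins (1012 vs 900 kJ/mol).
Br > P: the two effects oppose for this pair; the across-period effect wins (1140 vs 1012 kJ/mol).
Note the exception: Be has a higher first ionization energy than B, contrary to the simple trend — removing B's lone 2p electron is easier than breaking Be's filled 2s².
Tabulated first ionization energy (kJ/mol): Be 900, B 801, P 1012, Br 1140, In 558.
So from lowest to highest: In < B < Be < P < Br.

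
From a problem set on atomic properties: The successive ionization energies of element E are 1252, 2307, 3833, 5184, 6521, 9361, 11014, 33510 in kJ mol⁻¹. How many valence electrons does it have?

Look for the largest jump between consecutive ionization energies: IE8/IE7 ≈ 3.0, far larger than any earlier ratio.
That jump marks the point where a core electron is being removed. So the atom has 7 valence electrons.

7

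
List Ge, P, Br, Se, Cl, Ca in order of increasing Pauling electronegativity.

P is in period 3, group 15; Cl is in period 3, group 17; Ca is in period 4, group 2; Ge is in period 4, group 14; Se is in period 4, group 16; Br is in period 4, group 17.
Smaller atoms with higher effective nuclear charge are more electronegative.
Here both period and group differ, so the two effects have to be weighed against each other.
Ge > Ca: Ge lies to the right of Ca in period 4, so the across-period effect alone puts Ge higher.
P > Ge: relative to Ge, both the across-period and down-group shifts push P's electronegativity up.
Se > P: the two effects oppose for this pair; the across-period effect wins (2.55 vs 2.19).
Br > Se: Br lies to the right of Se in period 4, so the across-period effect alone puts Br higher.
Cl > Br: they share group 17; the group trend gives Cl the larger value.
Approximate values (Pauling): P 2.19, Cl 3.16, Ca 1.00, Ge 2.01, Se 2.55, Br 2.96.
So from lowest to highest: Ca < Ge < P < Se < Br < Cl.

Ca < Ge < P < Se < Br < Cl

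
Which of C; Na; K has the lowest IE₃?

The third ionization energy removes an electron from the +2 ion. For each element: C²⁺ still has 2 valence electrons; Na²⁺ is already 1 electron into the core; K²⁺ is already 1 electron into the core.
Usually core removal costs more than valence removal, but here the competition is close: a tightly held n=2 valence electron can cost more to remove than an n=3 core electron, so the actual values have to decide it.
The numbers (kJ/mol): C 4620, Na 6910, K 4420.
Hence IE_3: K < C < Na.

K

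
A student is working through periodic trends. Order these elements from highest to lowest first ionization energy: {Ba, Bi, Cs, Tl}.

IE₁ increases left→right with effective nuclear charge and decreases top→bottom as the valence shell moves farther out.
All lie in period 6, so first ionization energy increases left to right.
So from highest to lowest: Bi > Tl > Ba > Cs.

Bi, Tl, Ba, Cs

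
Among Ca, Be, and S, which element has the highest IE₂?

S

After 1 electron has been removed, what remains? Ca⁺ still has 1 valence electron; Be⁺ still has 1 valence electron; S⁺ still has 5 valence electrons.
All are still removing valence electrons, so compare the +1 ions as you would atoms: IE_2 generally rises across a period (higher Z_eff) and falls down a group (larger shell), subject to the usual subshell exceptions.
Valence configurations: Ca⁺ [Ar]4s¹, Be⁺ [He]2s¹, S⁺ [Ne]3s²3p³.
Tabulated IE_2 (kJ/mol): Ca 1145, Be 1757, S 2252.
Overall IE_2 order: Ca < Be < S.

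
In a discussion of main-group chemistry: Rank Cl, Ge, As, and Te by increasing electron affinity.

Cl is in period 3, group 17; Ge is in period 4, group 14; As is in period 4, group 15; Te is in period 5, group 16.
Electron affinity generally becomes more exothermic across a period toward the halogens and less exothermic down a group.
These span different periods and groups, so the two trends combine.
Ge > As: this pair runs against the simple trend — see the exception note.
Te > Ge: period and group pull opposite ways; the across-period shift dominates (190 vs 119 kJ/mol).
Cl > Te: relative to Te, both the across-period and down-group shifts push Cl's electron affinity up.
Note the exception: Ge has a higher electron affinity than As, contrary to the simple trend — adding an electron to As's half-filled 4p³ is unfavourable, so Ge (4p²) has the more exothermic EA.
Tabulated electron affinity (kJ/mol): Cl 349, Ge 119, As 78, Te 190.
So from lowest to highest: As < Ge < Te < Cl.

As < Ge < Te < Cl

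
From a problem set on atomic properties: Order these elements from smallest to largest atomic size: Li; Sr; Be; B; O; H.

H < O < B < Be < Li < Sr

H is in period 1, group 1; Li is in period 2, group 1; Be is in period 2, group 2; B is in period 2, group 13; O is in period 2, group 16; Sr is in period 5, group 2.
Across a period the added protons contract the valence shell; down a group each new principal shell makes the atom larger.
Here both period and group differ, so the two effects have to be weighed against each other.
O > H: the two effects oppose for this pair; the down-group effect wins (63 vs 32 pm).
B > O: B lies to the left of O in period 2, so the across-period effect alone puts B larger.
Be > B: Be lies to the left of B in period 2, so the across-period effect alone puts Be larger.
Li > Be: Li lies to the left of Be in period 2, so the across-period effect alone puts Li larger.
Sr > Li: the two effects oppose for this pair; the down-group effect wins (185 vs 133 pm).
For reference (pm): H 32, Li 133, Be 102, B 85, O 63, Sr 185.
So from smallest to largest: H < O < B < Be < Li < Sr.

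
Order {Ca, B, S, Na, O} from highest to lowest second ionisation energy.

After 1 electron has been removed, what remains? Ca⁺ still has 1 valence electron; B⁺ still has 2 valence electrons; S⁺ still has 5 valence electrons; Na⁺ is the bare [Ne] core; O⁺ still has 5 valence electrons.
Core electrons are held far more tightly than valence electrons, so Na tops the IE_2 order.
Valence configurations: Ca⁺ [Ar]4s¹, B⁺ [He]2s², S⁺ [Ne]3s²3p³, O⁺ [He]2s²2p³.
Tabulated IE_2 (kJ/mol): Ca 1145, B 2427, S 2252, Na 4562, O 3388.
So the second ionization energies run Ca < S < B < O < Na.

Na, O, B, S, Ca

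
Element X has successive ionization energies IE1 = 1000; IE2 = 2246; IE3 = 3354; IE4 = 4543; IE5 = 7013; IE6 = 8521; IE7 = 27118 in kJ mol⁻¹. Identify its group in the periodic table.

Look for the largest jump between consecutive ionization energies: IE7/IE6 ≈ 3.2, far larger than any earlier ratio.
That jump marks the point where a core electron is being removed. So the atom has 6 valence electrons.
A main-group element with 6 valence electrons is in group 16.

Group 16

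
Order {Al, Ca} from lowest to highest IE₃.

Al < Ca

IE_3 is the cost of taking one more electron from the +2 cation: Al²⁺ still has 1 valence electron; Ca²⁺ is the bare [Ar] core.
Breaking into a closed-shell core is much more expensive than removing a leftover valence electron — Ca has the largest IE_3 here.
Approximate IE_3 values (kJ/mol): Al 2745, Ca 4912.
Overall IE_3 order: Al < Ca.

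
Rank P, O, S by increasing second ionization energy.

P < S < O

After 1 electron has been removed, what remains? P⁺ still has 4 valence electrons; O⁺ still has 5 valence electrons; S⁺ still has 5 valence electrons.
All are still removing valence electrons, so compare the +1 ions as you would atoms: IE_2 generally rises across a period (higher Z_eff) and falls down a group (larger shell), subject to the usual subshell exceptions.
Valence configurations: P⁺ [Ne]3s²3p², O⁺ [He]2s²2p³, S⁺ [Ne]3s²3p³.
Approximate IE_2 values (kJ/mol): P 1907, O 3388, S 2252.
Overall IE_2 order: P < S < O.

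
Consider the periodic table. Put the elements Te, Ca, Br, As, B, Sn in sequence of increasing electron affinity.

EA tends to increase across a period and decrease down a group, though the pattern is less regular than for IE or radius.
Neither a single period nor a single group — weigh both effects.
B > Ca: relative to Ca, both the across-period and down-group shifts push B's electron affinity up.
As > B: the two effects oppose for this pair; the across-period effect wins (78 vs 27 kJ/mol).
Sn > As: this pair runs against the simple trend — see the exception note.
Te > Sn: both are in period 5; the period trend gives Te the larger value.
Br > Te: relative to Te, both the across-period and down-group shifts push Br's electron affinity up.
Note the exception: Sn has a higher electron affinity than As, contrary to the simple trend — adding an electron to As's half-filled np³ subshell costs electron-pairing energy.
For reference (kJ/mol): B 27, Ca 2, As 78, Br 325, Sn 107, Te 190.
So from lowest to highest: Ca < B < As < Sn < Te < Br.

Ca < B < As < Sn < Te < Br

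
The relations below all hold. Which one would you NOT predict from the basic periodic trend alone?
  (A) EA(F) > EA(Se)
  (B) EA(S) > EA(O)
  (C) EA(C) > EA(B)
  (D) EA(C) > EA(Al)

(B)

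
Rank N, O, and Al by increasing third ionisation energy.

After 2 electrons have been removed, what remains? N²⁺ still has 3 valence electrons; O²⁺ still has 4 valence electrons; Al²⁺ still has 1 valence electron.
All are still removing valence electrons, so compare the +2 ions as you would atoms: IE_3 generally rises across a period (higher Z_eff) and falls down a group (larger shell), subject to the usual subshell exceptions.
Valence configurations: N²⁺ [He]2s²2p¹, O²⁺ [He]2s²2p², Al²⁺ [Ne]3s¹.
The numbers (kJ/mol): N 4578, O 5300, Al 2745.
Hence IE_3: Al < N < O.

Al < N < O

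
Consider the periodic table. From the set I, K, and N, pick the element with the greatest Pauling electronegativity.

N

N is in period 2, group 15; K is in period 4, group 1; I is in period 5, group 17.
Atoms toward the upper right of the periodic table pull bonding electrons most strongly.
These span different periods and groups, so the two trends combine.
I > K: period and group pull opposite ways; the across-period shift dominates (2.66 vs 0.82).
N > I: period and group pull opposite ways; the down-group shift dominates (3.04 vs 2.66).
Tabulated electronegativity (Pauling): N 3.04, K 0.82, I 2.66.
The greatest Pauling electronegativity among these belongs to N.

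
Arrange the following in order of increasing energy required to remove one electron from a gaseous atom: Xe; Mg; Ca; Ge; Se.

Ca < Mg < Ge < Se < Xe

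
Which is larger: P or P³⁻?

Forming P³⁻ adds 3 electrons to P. More electron–electron repulsion in the same shell, with unchanged nuclear charge, lets the cloud expand.
An anion is larger than its parent atom: P³⁻ > P.

P³⁻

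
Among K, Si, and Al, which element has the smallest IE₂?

Consider each +1 ion: K⁺ is the bare [Ar] core; Si⁺ still has 3 valence electrons; Al⁺ still has 2 valence electrons.
Core electrons are held far more tightly than valence electrons, so K tops the IE_2 order.
Valence configurations: Si⁺ [Ne]3s²3p¹, Al⁺ [Ne]3s².
Si⁺ loses a lone 3p electron whereas Al⁺ must break into a filled 3s² pair, so IE_2(Al) > IE_2(Si) even though Si has the higher nuclear charge.
Tabulated IE_2 (kJ/mol): K 3052, Si 1577, Al 1817.
Overall IE_2 order: Si < Al < K.

Si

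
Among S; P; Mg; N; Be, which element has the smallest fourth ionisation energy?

Consider each +3 ion: S³⁺ still has 3 valence electrons; P³⁺ still has 2 valence electrons; Mg³⁺ is already 1 electron into the core; N³⁺ still has 2 valence electrons; Be³⁺ is already 1 electron into the core.
Breaking into a closed-shell core is much more expensive than removing a leftover valence electron — Mg and Be have the largest IE_4 here.
Valence configurations: S³⁺ [Ne]3s²3p¹, P³⁺ [Ne]3s², N³⁺ [He]2s².
S³⁺ loses a lone 3p electron whereas P³⁺ must break into a filled 3s² pair, so IE_4(P) > IE_4(S) even though S has the higher nuclear charge.
Tabulated IE_4 (kJ/mol): S 4556, P 4964, Mg 10543, N 7475, Be 21007.
So the fourth ionization energies run S < P < N < Mg < Be.

S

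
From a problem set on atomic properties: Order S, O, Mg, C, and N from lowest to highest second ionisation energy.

After 1 electron has been removed, what remains? S⁺ still has 5 valence electrons; O⁺ still has 5 valence electrons; Mg⁺ still has 1 valence electron; C⁺ still has 3 valence electrons; N⁺ still has 4 valence electrons.
All are still removing valence electrons, so compare the +1 ions as you would atoms: IE_2 generally rises across a period (higher Z_eff) and falls down a group (larger shell), subject to the usual subshell exceptions.
Valence configurations: S⁺ [Ne]3s²3p³, O⁺ [He]2s²2p³, Mg⁺ [Ne]3s¹, C⁺ [He]2s²2p¹, N⁺ [He]2s²2p².
Tabulated IE_2 (kJ/mol): S 2252, O 3388, Mg 1451, C 2353, N 2856.
So the second ionization energies run Mg < S < C < N < O.

Mg < S < C < N < O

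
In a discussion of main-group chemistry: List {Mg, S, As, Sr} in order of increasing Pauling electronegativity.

Mg is in period 3, group 2; S is in period 3, group 16; As is in period 4, group 15; Sr is in period 5, group 2.
EN rises left→right (higher Z_eff, smaller atoms) and falls top→bottom (larger, more shielded atoms).
These span different periods and groups, so the two trends combine.
Mg > Sr: Mg sits above Sr in group 2, so the down-group effect alone puts Mg higher.
As > Mg: the two effects oppose for this pair; the across-period effect wins (2.18 vs 1.31).
S > As: both effects reinforce here, so S is clearly the higher of the two.
For reference (Pauling): Mg 1.31, S 2.58, As 2.18, Sr 0.95.
So from lowest to highest: Sr < Mg < As < S.

Sr < Mg < As < S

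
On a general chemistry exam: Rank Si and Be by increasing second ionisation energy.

IE_2 is the cost of taking one more electron from the +1 cation: Si⁺ still has 3 valence electrons; Be⁺ still has 1 valence electron.
All are still removing valence electrons, so compare the +1 ions as you would atoms: IE_2 generally rises across a period (higher Z_eff) and falls down a group (larger shell), subject to the usual subshell exceptions.
Valence configurations: Si⁺ [Ne]3s²3p¹, Be⁺ [He]2s¹.
Tabulated IE_2 (kJ/mol): Si 1577, Be 1757.
Overall IE_2 order: Si < Be.

Si < Be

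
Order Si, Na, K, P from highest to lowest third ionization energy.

IE_3 is the cost of taking one more electron from the +2 cation: Si²⁺ still has 2 valence electrons; Na²⁺ is already 1 electron into the core; K²⁺ is already 1 electron into the core; P²⁺ still has 3 valence electrons.
Pulling an electron out of a noble-gas core costs far more than removing a remaining valence electron, so K and Na sit at the high end of IE_3.
Valence configurations: Si²⁺ [Ne]3s², P²⁺ [Ne]3s²3p¹.
P²⁺ loses a lone 3p electron whereas Si²⁺ must break into a filled 3s² pair, so IE_3(Si) > IE_3(P) even though P has the higher nuclear charge.
The numbers (kJ/mol): Si 3232, Na 6910, K 4420, P 2914.
So the third ionization energies run P < Si < K < Na.

Na > K > Si > P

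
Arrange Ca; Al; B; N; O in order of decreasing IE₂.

O > N > B > Al > Ca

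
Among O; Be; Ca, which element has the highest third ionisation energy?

Be

IE_3 is the cost of taking one more electron from the +2 cation: O²⁺ still has 4 valence electrons; Be²⁺ is the bare [He] core; Ca²⁺ is the bare [Ar] core.
Usually core removal costs more than valence removal, but here the competition is close: a tightly held n=2 valence electron can cost more to remove than an n=3 core electron, so the actual values have to decide it.
The numbers (kJ/mol): O 5300, Be 14849, Ca 4912.
So the third ionization energies run Ca < O < Be.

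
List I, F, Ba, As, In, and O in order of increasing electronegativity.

EN rises left→right (higher Z_eff, smaller atoms) and falls top→bottom (larger, more shielded atoms).
Here both period and group differ, so the two effects have to be weighed against each other.
In > Ba: relative to Ba, both the across-period and down-group shifts push In's electronegativity up.
As > In: both effects reinforce here, so As is clearly the higher of the two.
I > As: the two effects oppose for this pair; the across-period effect wins (2.66 vs 2.18).
O > I: period and group pull opposite ways; the down-group shift dominates (3.44 vs 2.66).
F > O: F lies to the right of O in period 2, so the across-period effect alone puts F higher.
For reference (Pauling): O 3.44, F 3.98, As 2.18, In 1.78, I 2.66, Ba 0.89.
So from lowest to highest: Ba < In < As < I < O < F.

Ba < In < As < I < O < F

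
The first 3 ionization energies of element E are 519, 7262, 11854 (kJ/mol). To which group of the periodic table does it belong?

Group 1

Look for the largest jump between consecutive ionization energies: IE2/IE1 ≈ 14.0, far larger than any earlier ratio.
That jump marks the point where a core electron is being removed. So the atom has 1 valence electron.
A main-group element with 1 valence electron is in group 1.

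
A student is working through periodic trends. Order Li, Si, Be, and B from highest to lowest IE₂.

The second ionization energy removes an electron from the +1 ion. For each element: Li⁺ is the bare [He] core; Si⁺ still has 3 valence electrons; Be⁺ still has 1 valence electron; B⁺ still has 2 valence electrons.
Core electrons are held far more tightly than valence electrons, so Li tops the IE_2 order.
Valence configurations: Si⁺ [Ne]3s²3p¹, Be⁺ [He]2s¹, B⁺ [He]2s².
Tabulated IE_2 (kJ/mol): Li 7298, Si 1577, Be 1757, B 2427.
So the second ionization energies run Si < Be < B < Li.

Li > B > Be > Si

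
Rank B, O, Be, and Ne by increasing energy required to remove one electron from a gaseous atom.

B < Be < O < Ne

Be is in period 2, group 2; B is in period 2, group 13; O is in period 2, group 16; Ne is in period 2, group 18.
First ionization energy rises across a period (greater Z_eff holds electrons more tightly) and falls down a group (valence electrons are farther from the nucleus).
All lie in period 2; the across-period trend (first ionization energy increases left to right) applies, with the exception below.
Note the exception: Be has a higher first ionization energy than B, contrary to the simple trend — removing B's lone 2p electron is easier than breaking Be's filled 2s².
Approximate values (kJ/mol): Be 900, B 801, O 1314, Ne 2081.
So from lowest to highest: B < Be < O < Ne.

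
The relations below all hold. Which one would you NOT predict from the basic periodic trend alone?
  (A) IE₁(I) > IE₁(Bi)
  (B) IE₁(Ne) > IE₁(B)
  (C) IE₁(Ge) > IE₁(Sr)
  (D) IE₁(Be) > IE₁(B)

The general trend: IE₁ increases across a period and decreases down a group.
(A) I (period 5, group 17) vs Bi (period 6, group 15): the stated order agrees with the simple trend.
(B) Ne (period 2, group 18) vs B (period 2, group 13): the stated order agrees with the simple trend.
(C) Ge (period 4, group 14) vs Sr (period 5, group 2): the stated order agrees with the simple trend.
(D) Be (period 2, group 2) vs B (period 2, group 13): the stated order contradicts the simple trend.
The exception is (D): removing B's lone 2p electron is easier than breaking Be's filled 2s².

(D)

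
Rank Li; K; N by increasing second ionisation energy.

N, K, Li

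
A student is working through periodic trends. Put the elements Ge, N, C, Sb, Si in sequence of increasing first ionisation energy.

C is in period 2, group 14; N is in period 2, group 15; Si is in period 3, group 14; Ge is in period 4, group 14; Sb is in period 5, group 15.
IE₁ increases left→right with effective nuclear charge and decreases top→bottom as the valence shell moves farther out.
Here both period and group differ, so the two effects have to be weighed against each other.
Si > Ge: Si sits above Ge in group 14, so the down-group effect alone puts Si higher.
Sb > Si: the two effects oppose for this pair; the across-period effect wins (831 vs 786 kJ/mol).
C > Sb: period and group pull opposite ways; the down-group shift dominates (1086 vs 831 kJ/mol).
N > C: both are in period 2; the period trend gives N the larger value.
Tabulated first ionization energy (kJ/mol): C 1086, N 1402, Si 786, Ge 762, Sb 831.
So from lowest to highest: Ge < Si < Sb < C < N.

Ge < Si < Sb < C < N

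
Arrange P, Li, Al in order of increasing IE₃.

IE_3 is the cost of taking one more electron from the +2 cation: P²⁺ still has 3 valence electrons; Li²⁺ is already 1 electron into the core; Al²⁺ still has 1 valence electron.
Pulling an electron out of a noble-gas core costs far more than removing a remaining valence electron, so Li sits at the high end of IE_3.
Valence configurations: P²⁺ [Ne]3s²3p¹, Al²⁺ [Ne]3s¹.
Approximate IE_3 values (kJ/mol): P 2914, Li 11815, Al 2745.
Overall IE_3 order: Al < P < Li.

Al < P < Li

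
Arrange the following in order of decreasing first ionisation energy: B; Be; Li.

Be > B > Li

Across a period the outer electron is held more tightly (higher IE₁); down a group it sits in a higher shell, more shielded, and comes off more easily.
All lie in period 2; the across-period trend (first ionization energy increases left to right) applies, with the exception below.
Note the exception: Be has a higher first ionization energy than B, contrary to the simple trend — removing B's lone 2p electron is easier than breaking Be's filled 2s².
Approximate values (kJ/mol): Li 520, Be 900, B 801.
So from highest to lowest: Be > B > Li.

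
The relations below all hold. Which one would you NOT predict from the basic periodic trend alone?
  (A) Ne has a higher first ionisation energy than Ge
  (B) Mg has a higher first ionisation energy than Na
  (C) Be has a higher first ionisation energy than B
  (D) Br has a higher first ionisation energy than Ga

(C)

The general trend: first ionisation energy increases across a period and decreases down a group.
(A) Ne (period 2, group 18) vs Ge (period 4, group 14): the stated order agrees with the simple trend.
(B) Mg (period 3, group 2) vs Na (period 3, group 1): the stated order agrees with the simple trend.
(C) Be (period 2, group 2) vs B (period 2, group 13): the stated order contradicts the simple trend.
(D) Br (period 4, group 17) vs Ga (period 4, group 13): the stated order agrees with the simple trend.
The exception is (C): removing B's lone 2p electron is easier than breaking Be's filled 2s².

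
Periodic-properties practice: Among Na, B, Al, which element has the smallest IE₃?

Al

Consider each +2 ion: Na²⁺ is already 1 electron into the core; B²⁺ still has 1 valence electron; Al²⁺ still has 1 valence electron.
Pulling an electron out of a noble-gas core costs far more than removing a remaining valence electron, so Na sits at the high end of IE_3.
Valence configurations: B²⁺ [He]2s¹, Al²⁺ [Ne]3s¹.
Tabulated IE_3 (kJ/mol): Na 6910, B 3660, Al 2745.
Putting it together, IE_3: Al < B < Na.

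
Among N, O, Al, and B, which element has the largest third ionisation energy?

The third ionization energy removes an electron from the +2 ion. For each element: N²⁺ still has 3 valence electrons; O²⁺ still has 4 valence electrons; Al²⁺ still has 1 valence electron; B²⁺ still has 1 valence electron.
All are still removing valence electrons, so compare the +2 ions as you would atoms: IE_3 generally rises across a period (higher Z_eff) and falls down a group (larger shell), subject to the usual subshell exceptions.
Valence configurations: N²⁺ [He]2s²2p¹, O²⁺ [He]2s²2p², Al²⁺ [Ne]3s¹, B²⁺ [He]2s¹.
Tabulated IE_3 (kJ/mol): N 4578, O 5300, Al 2745, B 3660.
Putting it together, IE_3: Al < B < N < O.

O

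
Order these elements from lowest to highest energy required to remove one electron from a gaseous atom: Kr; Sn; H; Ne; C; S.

Sn, S, C, H, Kr, Ne

Removing the outermost electron gets harder across a period and easier down a group.
Neither a single period nor a single group — weigh both effects.
S > Sn: both effects reinforce here, so S is clearly the higher of the two.
C > S: period and group pull opposite ways; the down-group shift dominates (1086 vs 1000 kJ/mol).
H > C: period and group pull opposite ways; the down-group shift dominates (1312 vs 1086 kJ/mol).
Kr > H: the two effects oppose for this pair; the across-period effect wins (1351 vs 1312 kJ/mol).
Ne > Kr: Ne sits above Kr in group 18, so the down-group effect alone puts Ne higher.
Tabulated first ionization energy (kJ/mol): H 1312, C 1086, Ne 2081, S 1000, Kr 1351, Sn 709.
So from lowest to highest: Sn < S < C < H < Kr < Ne.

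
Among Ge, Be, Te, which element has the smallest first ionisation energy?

Removing the outermost electron gets harder across a period and easier down a group.
Neither a single period nor a single group — weigh both effects.
Te > Ge: the two effects oppose for this pair; the across-period effect wins (869 vs 762 kJ/mol).
Be > Te: the two effects oppose for this pair; the down-group effect wins (900 vs 869 kJ/mol).
Approximate values (kJ/mol): Be 900, Ge 762, Te 869.
The smallest first ionisation energy among these belongs to Ge.

Ge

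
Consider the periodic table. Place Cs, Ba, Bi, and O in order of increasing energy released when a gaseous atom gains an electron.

Ba, Cs, Bi, O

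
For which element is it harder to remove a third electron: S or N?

N

IE_3 is the cost of taking one more electron from the +2 cation: S²⁺ still has 4 valence electrons; N²⁺ still has 3 valence electrons.
All are still removing valence electrons, so compare the +2 ions as you would atoms: IE_3 generally rises across a period (higher Z_eff) and falls down a group (larger shell), subject to the usual subshell exceptions.
Valence configurations: S²⁺ [Ne]3s²3p², N²⁺ [He]2s²2p¹.
The numbers (kJ/mol): S 3357, N 4578.
Overall IE_3 order: S < N.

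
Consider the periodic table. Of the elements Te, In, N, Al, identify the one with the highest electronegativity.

N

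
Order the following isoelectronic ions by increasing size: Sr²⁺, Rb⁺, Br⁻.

Sr²⁺ < Rb⁺ < Br⁻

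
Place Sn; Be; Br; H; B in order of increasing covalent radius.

Atomic radius shrinks across a period as nuclear charge pulls the same shell inward, and grows down a group as new shells are added.
These span different periods and groups, so the two trends combine.
B > H: period and group pull opposite ways; the down-group shift dominates (85 vs 32 pm).
Be > B: Be lies to the left of B in period 2, so the across-period effect alone puts Be larger.
Br > Be: the two effects oppose for this pair; the down-group effect wins (114 vs 102 pm).
Sn > Br: both effects reinforce here, so Sn is clearly the larger of the two.
For reference (pm): H 32, Be 102, B 85, Br 114, Sn 140.
So from smallest to largest: H < B < Be < Br < Sn.

H, B, Be, Br, Sn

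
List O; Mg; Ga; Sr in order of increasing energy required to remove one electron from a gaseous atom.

Sr < Ga < Mg < O

O is in period 2, group 16; Mg is in period 3, group 2; Ga is in period 4, group 13; Sr is in period 5, group 2.
Removing the outermost electron gets harder across a period and easier down a group.
Here both period and group differ, so the two effects have to be weighed against each other.
Ga > Sr: relative to Sr, both the across-period and down-group shifts push Ga's first ionization energy up.
Mg > Ga: period and group pull opposite ways; the down-group shift dominates (738 vs 579 kJ/mol).
O > Mg: both effects reinforce here, so O is clearly the higher of the two.
For reference (kJ/mol): O 1314, Mg 738, Ga 579, Sr 550.
So from lowest to highest: Sr < Ga < Mg < O.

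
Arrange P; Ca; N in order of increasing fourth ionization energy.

P, Ca, N

IE_4 is the cost of taking one more electron from the +3 cation: P³⁺ still has 2 valence electrons; Ca³⁺ is already 1 electron into the core; N³⁺ still has 2 valence electrons.
Usually core removal costs more than valence removal, but here the competition is close: a tightly held n=2 valence electron can cost more to remove than an n=3 core electron, so the actual values have to decide it.
Valence configurations: P³⁺ [Ne]3s², N³⁺ [He]2s².
The numbers (kJ/mol): P 4964, Ca 6491, N 7475.
Overall IE_4 order: P < Ca < N.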